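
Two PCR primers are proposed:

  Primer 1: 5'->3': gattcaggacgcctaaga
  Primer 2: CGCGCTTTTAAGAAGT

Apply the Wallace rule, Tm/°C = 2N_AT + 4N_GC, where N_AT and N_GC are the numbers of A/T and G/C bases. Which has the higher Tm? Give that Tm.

Primer 1: A+T=9, G+C=9 → Tm = 2(9)+4(9) = 54°C
Primer 2: A+T=9, G+C=7 → Tm = 2(9)+4(7) = 46°C
54°C vs 46°C → primer 1 is higher.

Primer 1, 54°C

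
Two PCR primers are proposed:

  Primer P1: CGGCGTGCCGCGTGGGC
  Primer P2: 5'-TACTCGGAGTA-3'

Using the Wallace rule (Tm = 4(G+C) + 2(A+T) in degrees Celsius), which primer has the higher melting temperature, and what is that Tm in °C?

Primer P1: A+T=2, G+C=15 → Tm = 2(2)+4(15) = 64°C
Primer P2: A+T=6, G+C=5 → Tm = 2(6)+4(5) = 32°C
64°C vs 32°C → primer P1 is higher.

Primer P1, 64°C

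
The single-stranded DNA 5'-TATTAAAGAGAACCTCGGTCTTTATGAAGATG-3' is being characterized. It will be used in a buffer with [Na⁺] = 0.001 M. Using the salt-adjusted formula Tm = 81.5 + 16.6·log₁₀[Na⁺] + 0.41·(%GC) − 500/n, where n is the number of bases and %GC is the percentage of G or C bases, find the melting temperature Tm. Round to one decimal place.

Length n = 32. Base counts: A=11, G=7, C=4, T=10
G+C = 11, so %GC = 11/32 × 100 = 34.375%
Salt term: 16.6 × (-3) = -49.8
GC term: 0.41 × 34.375 = 14.094; length term: −500/32 = −15.625
Tm = 81.5 + (-49.8) + 14.094 − 15.625 = 30.169 → 30.2°C

30.2°C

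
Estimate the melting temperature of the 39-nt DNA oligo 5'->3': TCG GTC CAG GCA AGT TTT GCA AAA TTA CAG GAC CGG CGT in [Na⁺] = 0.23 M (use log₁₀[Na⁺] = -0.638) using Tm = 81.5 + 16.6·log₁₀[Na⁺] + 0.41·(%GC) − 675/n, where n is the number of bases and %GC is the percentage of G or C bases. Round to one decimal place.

74.6°C

Length n = 39. Counting bases: T=9, A=10, G=11, C=9
G+C = 20, so %GC = 20/39 × 100 = 51.282%
Salt term: 16.6 × (-0.638) = -10.591
GC term: 0.41 × 51.282 = 21.026; length term: −675/39 = −17.308
Tm = 81.5 + (-10.591) + 21.026 − 17.308 = 74.627 → 74.6°C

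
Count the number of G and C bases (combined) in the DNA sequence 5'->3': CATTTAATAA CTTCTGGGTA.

6

Scanning the sequence gives G=3, T=8, C=3, A=6.
G+C = 3 + 3 = 6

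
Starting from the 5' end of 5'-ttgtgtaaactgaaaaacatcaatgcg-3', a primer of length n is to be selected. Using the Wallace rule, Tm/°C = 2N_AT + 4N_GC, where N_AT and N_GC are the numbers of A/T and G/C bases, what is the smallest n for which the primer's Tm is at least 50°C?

First 19 bases: TTGTGTAAACTGAAAAACA → Tm = 48°C (< 50°C)
First 20 bases: TTGTGTAAACTGAAAAACAT → Tm = 50°C (≥ 50°C)
Since every base adds ≥2°C, Tm only increases with n, so the threshold is first crossed at n = 20.

n = 20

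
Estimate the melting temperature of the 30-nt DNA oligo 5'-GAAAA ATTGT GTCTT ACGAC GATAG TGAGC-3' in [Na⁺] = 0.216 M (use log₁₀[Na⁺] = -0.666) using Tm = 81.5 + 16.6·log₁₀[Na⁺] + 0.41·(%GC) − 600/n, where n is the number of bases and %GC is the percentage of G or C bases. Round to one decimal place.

66.8°C

Length n = 30. G=8, T=8, C=4, A=10
G+C = 12, so %GC = 12/30 × 100 = 40%
Salt term: 16.6 × (-0.666) = -11.056
GC term: 0.41 × 40 = 16.4; length term: −600/30 = −20
Tm = 81.5 + (-11.056) + 16.4 − 20 = 66.844 → 66.8°C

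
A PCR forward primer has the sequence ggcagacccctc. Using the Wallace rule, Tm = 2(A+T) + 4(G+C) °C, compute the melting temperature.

Scanning the sequence gives G=3, A=2, T=1, C=6.
A+T = 3, G+C = 9
Tm = 2×3 + 4×9 = 42°C

42°C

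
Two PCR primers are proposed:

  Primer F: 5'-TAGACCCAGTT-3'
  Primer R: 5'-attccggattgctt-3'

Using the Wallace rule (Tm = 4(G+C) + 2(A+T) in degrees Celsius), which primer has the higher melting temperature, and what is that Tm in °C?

Primer R, 40°C

Primer F: A+T=6, G+C=5 → Tm = 2(6)+4(5) = 32°C
Primer R: A+T=8, G+C=6 → Tm = 2(8)+4(6) = 40°C
32°C vs 40°C → primer R is higher.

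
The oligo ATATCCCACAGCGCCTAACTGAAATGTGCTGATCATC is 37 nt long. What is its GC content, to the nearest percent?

Counting bases: T=9, C=11, A=11, G=6
G+C = 6 + 11 = 17 out of 37 bases
%GC = 17/37 × 100 = 45.95% ≈ 46%

46%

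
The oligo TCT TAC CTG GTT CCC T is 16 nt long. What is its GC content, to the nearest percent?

Base counts: C=6, G=2, T=7, A=1
G+C = 2 + 6 = 8 out of 16 bases
%GC = 8/16 × 100 = 50% ≈ 50%

50%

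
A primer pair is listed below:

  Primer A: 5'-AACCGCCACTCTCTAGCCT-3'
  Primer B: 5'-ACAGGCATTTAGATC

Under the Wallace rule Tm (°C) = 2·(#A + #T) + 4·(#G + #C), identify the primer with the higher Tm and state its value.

Primer A: A+T=8, G+C=11 → Tm = 2(8)+4(11) = 60°C
Primer B: A+T=9, G+C=6 → Tm = 2(9)+4(6) = 42°C
60°C vs 42°C → primer A is higher.

Primer A, 60°C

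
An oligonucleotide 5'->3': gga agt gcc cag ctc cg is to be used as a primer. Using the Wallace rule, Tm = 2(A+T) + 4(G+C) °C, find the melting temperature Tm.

58°C

Base counts: G=6, T=2, C=6, A=3
A+T = 5, G+C = 12
Tm = 4·12 + 2·5 = 48 + 10 = 58°C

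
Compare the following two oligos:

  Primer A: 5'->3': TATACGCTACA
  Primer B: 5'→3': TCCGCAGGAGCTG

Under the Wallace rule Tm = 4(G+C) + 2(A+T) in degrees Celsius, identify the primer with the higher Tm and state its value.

Primer B, 44°C

Primer A: A+T=7, G+C=4 → Tm = 2(7)+4(4) = 30°C
Primer B: A+T=4, G+C=9 → Tm = 2(4)+4(9) = 44°C
30°C vs 44°C → primer B is higher.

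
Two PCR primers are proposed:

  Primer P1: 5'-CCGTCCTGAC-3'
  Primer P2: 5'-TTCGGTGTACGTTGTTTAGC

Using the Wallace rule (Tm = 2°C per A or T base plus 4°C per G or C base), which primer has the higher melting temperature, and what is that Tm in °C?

Primer P2, 58°C

Primer P1: A+T=3, G+C=7 → Tm = 2(3)+4(7) = 34°C
Primer P2: A+T=11, G+C=9 → Tm = 2(11)+4(9) = 58°C
34°C vs 58°C → primer P2 is higher.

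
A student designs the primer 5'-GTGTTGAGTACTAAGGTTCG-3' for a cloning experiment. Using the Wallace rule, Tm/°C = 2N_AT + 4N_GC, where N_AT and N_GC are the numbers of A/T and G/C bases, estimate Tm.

Counting bases: C=2, A=4, G=7, T=7
AT pairs contribute 11, GC pairs contribute 9.
Tm = 2×11 + 4×9 = 58°C

58°C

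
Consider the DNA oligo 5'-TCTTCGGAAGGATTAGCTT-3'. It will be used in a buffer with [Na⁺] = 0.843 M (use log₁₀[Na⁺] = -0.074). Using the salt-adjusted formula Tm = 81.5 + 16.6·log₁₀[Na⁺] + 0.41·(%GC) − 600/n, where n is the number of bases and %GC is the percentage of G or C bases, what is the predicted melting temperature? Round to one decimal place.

66.0°C

Length n = 19. Base counts: C=3, G=5, T=7, A=4
G+C = 8, so %GC = 8/19 × 100 = 42.105%
Salt term: 16.6 × (-0.074) = -1.228
GC term: 0.41 × 42.105 = 17.263; length term: −600/19 = −31.579
Tm = 81.5 + (-1.228) + 17.263 − 31.579 = 65.956 → 66.0°C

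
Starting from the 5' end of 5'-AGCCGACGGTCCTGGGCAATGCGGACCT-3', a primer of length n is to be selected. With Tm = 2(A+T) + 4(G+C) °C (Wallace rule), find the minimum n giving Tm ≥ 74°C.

First 21 bases: AGCCGACGGTCCTGGGCAATG → Tm = 70°C (< 74°C)
First 22 bases: AGCCGACGGTCCTGGGCAATGC → Tm = 74°C (≥ 74°C)
Since every base adds ≥2°C, Tm only increases with n, so the threshold is first crossed at n = 22.

n = 22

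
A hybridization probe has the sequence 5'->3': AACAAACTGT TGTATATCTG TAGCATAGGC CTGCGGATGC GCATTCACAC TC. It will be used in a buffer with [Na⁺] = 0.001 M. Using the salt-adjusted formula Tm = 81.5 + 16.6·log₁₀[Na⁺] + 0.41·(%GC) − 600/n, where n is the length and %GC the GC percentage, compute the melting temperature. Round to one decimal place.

39.1°C

Length n = 52. Counting bases: T=14, A=14, C=13, G=11
G+C = 24, so %GC = 24/52 × 100 = 46.154%
Salt term: 16.6 × (-3) = -49.8
GC term: 0.41 × 46.154 = 18.923; length term: −600/52 = −11.538
Tm = 81.5 + (-49.8) + 18.923 − 11.538 = 39.085 → 39.1°C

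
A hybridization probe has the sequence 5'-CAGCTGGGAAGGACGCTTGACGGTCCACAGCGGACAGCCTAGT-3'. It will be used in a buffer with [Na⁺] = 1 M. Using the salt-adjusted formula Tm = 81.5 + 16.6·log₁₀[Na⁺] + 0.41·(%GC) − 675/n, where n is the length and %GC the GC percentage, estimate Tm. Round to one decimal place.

91.5°C

Length n = 43. Base counts: A=10, C=12, G=15, T=6
G+C = 27, so %GC = 27/43 × 100 = 62.791%
Salt term: 16.6 × (0) = 0
GC term: 0.41 × 62.791 = 25.744; length term: −675/43 = −15.698
Tm = 81.5 + (0) + 25.744 − 15.698 = 91.546 → 91.5°C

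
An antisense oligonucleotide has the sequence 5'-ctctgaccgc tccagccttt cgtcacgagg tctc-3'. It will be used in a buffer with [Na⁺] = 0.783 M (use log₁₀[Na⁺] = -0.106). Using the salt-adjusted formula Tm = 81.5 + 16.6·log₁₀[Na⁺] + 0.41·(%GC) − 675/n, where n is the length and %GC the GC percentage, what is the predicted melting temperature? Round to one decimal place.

85.2°C

Length n = 34. A=4, G=7, T=9, C=14
G+C = 21, so %GC = 21/34 × 100 = 61.765%
Salt term: 16.6 × (-0.106) = -1.76
GC term: 0.41 × 61.765 = 25.324; length term: −675/34 = −19.853
Tm = 81.5 + (-1.76) + 25.324 − 19.853 = 85.211 → 85.2°C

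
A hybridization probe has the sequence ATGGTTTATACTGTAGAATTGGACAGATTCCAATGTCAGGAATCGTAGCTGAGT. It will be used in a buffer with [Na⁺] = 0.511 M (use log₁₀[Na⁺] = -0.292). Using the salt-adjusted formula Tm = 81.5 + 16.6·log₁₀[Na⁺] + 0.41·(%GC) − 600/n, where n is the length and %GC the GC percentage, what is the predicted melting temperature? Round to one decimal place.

81.5°C

Length n = 54. Scanning the sequence gives A=16, G=14, C=7, T=17.
G+C = 21, so %GC = 21/54 × 100 = 38.889%
Salt term: 16.6 × (-0.292) = -4.847
GC term: 0.41 × 38.889 = 15.944; length term: −600/54 = −11.111
Tm = 81.5 + (-4.847) + 15.944 − 11.111 = 81.486 → 81.5°C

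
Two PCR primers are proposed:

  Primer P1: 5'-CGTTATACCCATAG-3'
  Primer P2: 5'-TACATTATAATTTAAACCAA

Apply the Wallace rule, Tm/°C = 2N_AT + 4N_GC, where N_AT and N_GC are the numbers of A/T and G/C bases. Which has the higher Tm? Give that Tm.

Primer P1: A+T=8, G+C=6 → Tm = 2(8)+4(6) = 40°C
Primer P2: A+T=17, G+C=3 → Tm = 2(17)+4(3) = 46°C
40°C vs 46°C → primer P2 is higher.

Primer P2, 46°C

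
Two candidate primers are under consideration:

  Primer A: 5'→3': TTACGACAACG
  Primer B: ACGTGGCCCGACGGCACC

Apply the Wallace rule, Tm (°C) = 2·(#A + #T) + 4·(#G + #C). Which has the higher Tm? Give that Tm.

Primer A: A+T=6, G+C=5 → Tm = 2(6)+4(5) = 32°C
Primer B: A+T=4, G+C=14 → Tm = 2(4)+4(14) = 64°C
32°C vs 64°C → primer B is higher.

Primer B, 64°C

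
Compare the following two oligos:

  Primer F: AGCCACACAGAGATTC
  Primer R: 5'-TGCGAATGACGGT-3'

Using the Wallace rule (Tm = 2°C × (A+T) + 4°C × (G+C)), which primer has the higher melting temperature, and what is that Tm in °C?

Primer F: A+T=8, G+C=8 → Tm = 2(8)+4(8) = 48°C
Primer R: A+T=6, G+C=7 → Tm = 2(6)+4(7) = 40°C
48°C vs 40°C → primer F is higher.

Primer F, 48°C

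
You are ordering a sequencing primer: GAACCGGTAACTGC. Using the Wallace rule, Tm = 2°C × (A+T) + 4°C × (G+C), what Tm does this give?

A=4, C=4, T=2, G=4
AT pairs contribute 6, GC pairs contribute 8.
Tm = 2×6 + 4×8 = 44°C

44°C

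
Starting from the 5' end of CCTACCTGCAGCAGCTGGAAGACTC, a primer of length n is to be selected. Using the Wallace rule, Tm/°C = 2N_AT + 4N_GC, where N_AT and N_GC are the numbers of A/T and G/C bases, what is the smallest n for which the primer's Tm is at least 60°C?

First 17 bases: CCTACCTGCAGCAGCTG → Tm = 56°C (< 60°C)
First 18 bases: CCTACCTGCAGCAGCTGG → Tm = 60°C (≥ 60°C)
Since every base adds ≥2°C, Tm only increases with n, so the threshold is first crossed at n = 18.

n = 18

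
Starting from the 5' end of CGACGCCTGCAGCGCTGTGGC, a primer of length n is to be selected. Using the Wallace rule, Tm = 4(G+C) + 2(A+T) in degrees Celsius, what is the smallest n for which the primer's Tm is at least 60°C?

First 16 bases: CGACGCCTGCAGCGCT → Tm = 56°C (< 60°C)
First 17 bases: CGACGCCTGCAGCGCTG → Tm = 60°C (≥ 60°C)
Each additional base adds 2°C (A/T) or 4°C (G/C), so Tm is non-decreasing in n; n = 17 is the first length to reach 60°C.

n = 17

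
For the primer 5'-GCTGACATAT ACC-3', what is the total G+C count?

Scanning the sequence gives T=3, C=4, A=4, G=2.
Total G or C: 2 + 4 = 6

6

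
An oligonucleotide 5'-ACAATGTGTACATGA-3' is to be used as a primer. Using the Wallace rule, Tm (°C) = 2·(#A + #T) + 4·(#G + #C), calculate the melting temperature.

G=3, T=4, A=6, C=2
AT pairs contribute 10, GC pairs contribute 5.
Tm = 2×10 + 4×5 = 40°C

40°C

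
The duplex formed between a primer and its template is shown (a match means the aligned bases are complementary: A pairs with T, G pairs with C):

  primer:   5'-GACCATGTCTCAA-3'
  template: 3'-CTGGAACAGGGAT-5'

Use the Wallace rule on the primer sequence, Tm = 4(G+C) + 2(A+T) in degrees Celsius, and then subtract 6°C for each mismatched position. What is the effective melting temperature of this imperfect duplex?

Primer base counts: A=4, T=3, G=2, C=4 → A+T=7, G+C=6
Perfect-match Tm = 2(7) + 4(6) = 14 + 24 = 38°C
Mismatches (positions where the bases are not complementary): 3 (at positions 5, 10, 12)
Effective Tm = 38 − 3×6 = 38 − 18 = 20°C

20°C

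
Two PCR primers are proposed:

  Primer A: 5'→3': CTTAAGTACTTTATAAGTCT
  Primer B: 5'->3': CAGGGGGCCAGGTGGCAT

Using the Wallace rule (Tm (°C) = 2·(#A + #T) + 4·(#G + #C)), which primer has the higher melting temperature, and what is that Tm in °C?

Primer A: A+T=15, G+C=5 → Tm = 2(15)+4(5) = 50°C
Primer B: A+T=5, G+C=13 → Tm = 2(5)+4(13) = 62°C
50°C vs 62°C → primer B is higher.

Primer B, 62°C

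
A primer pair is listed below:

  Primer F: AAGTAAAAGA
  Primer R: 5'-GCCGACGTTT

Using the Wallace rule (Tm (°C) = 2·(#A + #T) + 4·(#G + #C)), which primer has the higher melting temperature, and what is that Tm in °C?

Primer R, 32°C

Primer F: A+T=8, G+C=2 → Tm = 2(8)+4(2) = 24°C
Primer R: A+T=4, G+C=6 → Tm = 2(4)+4(6) = 32°C
24°C vs 32°C → primer R is higher.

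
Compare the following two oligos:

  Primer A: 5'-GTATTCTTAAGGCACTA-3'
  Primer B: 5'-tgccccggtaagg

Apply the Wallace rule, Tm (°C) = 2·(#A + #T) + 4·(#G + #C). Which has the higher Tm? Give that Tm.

Primer A: A+T=11, G+C=6 → Tm = 2(11)+4(6) = 46°C
Primer B: A+T=4, G+C=9 → Tm = 2(4)+4(9) = 44°C
46°C vs 44°C → primer A is higher.

Primer A, 46°C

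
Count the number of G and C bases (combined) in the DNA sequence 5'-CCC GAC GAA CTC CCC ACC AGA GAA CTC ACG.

19

Scanning the sequence gives T=2, G=5, C=14, A=9.
Total G or C: 5 + 14 = 19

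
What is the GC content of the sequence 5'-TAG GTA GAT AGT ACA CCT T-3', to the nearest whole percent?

Base counts: A=6, G=4, C=3, T=6
G+C = 4 + 3 = 7 out of 19 bases
%GC = 7/19 × 100 = 36.84% ≈ 37%

37%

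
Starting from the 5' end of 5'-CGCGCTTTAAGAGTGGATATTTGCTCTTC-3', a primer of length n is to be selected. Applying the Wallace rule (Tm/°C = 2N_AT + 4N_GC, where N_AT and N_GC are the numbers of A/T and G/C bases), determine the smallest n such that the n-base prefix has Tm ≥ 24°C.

First 6 bases: CGCGCT → Tm = 22°C (< 24°C)
First 7 bases: CGCGCTT → Tm = 24°C (≥ 24°C)
Since every base adds ≥2°C, Tm only increases with n, so the threshold is first crossed at n = 7.

n = 7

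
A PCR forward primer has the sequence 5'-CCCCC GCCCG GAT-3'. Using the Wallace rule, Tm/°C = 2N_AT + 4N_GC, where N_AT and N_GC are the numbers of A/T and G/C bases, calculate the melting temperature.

48°C

Counting bases: T=1, C=8, G=3, A=1
So N_AT = 2 and N_GC = 11.
Tm = 2(2) + 4(11) = 4 + 44 = 48°C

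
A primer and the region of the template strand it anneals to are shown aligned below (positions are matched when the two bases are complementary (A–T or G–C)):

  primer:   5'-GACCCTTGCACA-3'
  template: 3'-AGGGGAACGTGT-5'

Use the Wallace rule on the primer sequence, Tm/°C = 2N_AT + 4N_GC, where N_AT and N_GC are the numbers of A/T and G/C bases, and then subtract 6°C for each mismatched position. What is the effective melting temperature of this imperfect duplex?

Primer base counts: A=3, T=2, G=2, C=5 → A+T=5, G+C=7
Perfect-match Tm = 2(5) + 4(7) = 10 + 28 = 38°C
Mismatches (positions where the bases are not complementary): 2 (at positions 1, 2)
Effective Tm = 38 − 2×6 = 38 − 12 = 26°C

26°C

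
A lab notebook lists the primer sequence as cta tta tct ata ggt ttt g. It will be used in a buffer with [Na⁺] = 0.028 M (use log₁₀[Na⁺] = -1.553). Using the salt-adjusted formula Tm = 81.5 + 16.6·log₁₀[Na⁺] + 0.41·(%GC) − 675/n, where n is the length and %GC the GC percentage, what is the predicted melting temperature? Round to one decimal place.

31.0°C

Length n = 19. T=10, G=3, C=2, A=4
G+C = 5, so %GC = 5/19 × 100 = 26.316%
Salt term: 16.6 × (-1.553) = -25.78
GC term: 0.41 × 26.316 = 10.79; length term: −675/19 = −35.526
Tm = 81.5 + (-25.78) + 10.79 − 35.526 = 30.984 → 31.0°C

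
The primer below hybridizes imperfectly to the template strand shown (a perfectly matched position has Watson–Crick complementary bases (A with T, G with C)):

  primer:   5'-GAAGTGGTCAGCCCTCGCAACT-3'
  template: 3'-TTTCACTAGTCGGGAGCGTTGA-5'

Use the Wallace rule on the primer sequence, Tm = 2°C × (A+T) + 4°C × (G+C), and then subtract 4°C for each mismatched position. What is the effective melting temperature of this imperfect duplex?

62°C

Primer base counts: A=5, T=4, G=6, C=7 → A+T=9, G+C=13
Perfect-match Tm = 2(9) + 4(13) = 18 + 52 = 70°C
Mismatches (positions where the bases are not complementary): 2 (at positions 1, 7)
Effective Tm = 70 − 2×4 = 70 − 8 = 62°C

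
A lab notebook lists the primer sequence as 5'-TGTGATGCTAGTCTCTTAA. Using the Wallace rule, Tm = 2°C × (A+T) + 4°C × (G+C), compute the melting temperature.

Scanning the sequence gives C=3, A=4, T=8, G=4.
AT pairs contribute 12, GC pairs contribute 7.
Tm = 2×12 + 4×7 = 52°C

52°C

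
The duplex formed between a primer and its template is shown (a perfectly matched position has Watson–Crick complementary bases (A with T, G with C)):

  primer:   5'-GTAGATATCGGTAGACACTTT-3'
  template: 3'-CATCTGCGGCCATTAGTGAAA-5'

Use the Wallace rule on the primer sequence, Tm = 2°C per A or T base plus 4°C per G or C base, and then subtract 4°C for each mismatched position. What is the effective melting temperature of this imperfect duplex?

38°C

Primer base counts: A=6, T=7, G=5, C=3 → A+T=13, G+C=8
Perfect-match Tm = 2(13) + 4(8) = 26 + 32 = 58°C
Mismatches (positions where the bases are not complementary): 5 (at positions 6, 7, 8, 14, 15)
Effective Tm = 58 − 5×4 = 58 − 20 = 38°C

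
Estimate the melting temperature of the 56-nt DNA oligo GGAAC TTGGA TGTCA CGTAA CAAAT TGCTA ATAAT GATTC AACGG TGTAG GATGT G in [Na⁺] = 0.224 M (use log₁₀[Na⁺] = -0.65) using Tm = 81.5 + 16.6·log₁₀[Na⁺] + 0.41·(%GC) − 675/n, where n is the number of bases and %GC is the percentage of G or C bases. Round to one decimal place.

Length n = 56. A=18, G=15, C=7, T=16
G+C = 22, so %GC = 22/56 × 100 = 39.286%
Salt term: 16.6 × (-0.65) = -10.79
GC term: 0.41 × 39.286 = 16.107; length term: −675/56 = −12.054
Tm = 81.5 + (-10.79) + 16.107 − 12.054 = 74.763 → 74.8°C

74.8°C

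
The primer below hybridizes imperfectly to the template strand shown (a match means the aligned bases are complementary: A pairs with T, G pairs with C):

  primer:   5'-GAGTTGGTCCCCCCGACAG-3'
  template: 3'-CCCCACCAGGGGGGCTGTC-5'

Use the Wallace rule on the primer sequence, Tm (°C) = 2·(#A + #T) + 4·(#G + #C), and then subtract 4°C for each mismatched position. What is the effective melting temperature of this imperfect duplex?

56°C

Primer base counts: A=3, T=3, G=6, C=7 → A+T=6, G+C=13
Perfect-match Tm = 2(6) + 4(13) = 12 + 52 = 64°C
Mismatches (positions where the bases are not complementary): 2 (at positions 2, 4)
Effective Tm = 64 − 2×4 = 64 − 8 = 56°C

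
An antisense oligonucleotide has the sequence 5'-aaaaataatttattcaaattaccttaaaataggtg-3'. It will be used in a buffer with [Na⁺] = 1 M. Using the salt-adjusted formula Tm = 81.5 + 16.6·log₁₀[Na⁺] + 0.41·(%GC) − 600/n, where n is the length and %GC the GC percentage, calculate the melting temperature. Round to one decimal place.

71.4°C

Length n = 35. Counting bases: C=3, G=3, T=12, A=17
G+C = 6, so %GC = 6/35 × 100 = 17.143%
Salt term: 16.6 × (0) = 0
GC term: 0.41 × 17.143 = 7.029; length term: −600/35 = −17.143
Tm = 81.5 + (0) + 7.029 − 17.143 = 71.386 → 71.4°C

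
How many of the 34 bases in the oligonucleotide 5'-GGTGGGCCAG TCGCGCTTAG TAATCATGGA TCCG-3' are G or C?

G=12, C=8, T=8, A=6
G+C = 12 + 8 = 20

20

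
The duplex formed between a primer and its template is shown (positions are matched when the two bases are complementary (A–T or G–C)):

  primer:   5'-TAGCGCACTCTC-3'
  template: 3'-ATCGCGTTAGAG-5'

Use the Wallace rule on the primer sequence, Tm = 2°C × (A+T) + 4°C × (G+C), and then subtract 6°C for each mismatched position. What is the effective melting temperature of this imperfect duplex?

Primer base counts: A=2, T=3, G=2, C=5 → A+T=5, G+C=7
Perfect-match Tm = 2(5) + 4(7) = 10 + 28 = 38°C
Mismatches (positions where the bases are not complementary): 1 (at position 8)
Effective Tm = 38 − 1×6 = 38 − 6 = 32°C

32°C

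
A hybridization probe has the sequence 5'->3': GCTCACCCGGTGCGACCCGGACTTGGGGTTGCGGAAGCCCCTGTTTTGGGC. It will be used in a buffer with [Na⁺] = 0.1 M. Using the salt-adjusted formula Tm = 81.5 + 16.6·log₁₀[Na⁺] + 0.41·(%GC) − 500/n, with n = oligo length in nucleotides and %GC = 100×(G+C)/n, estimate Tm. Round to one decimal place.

83.2°C

Length n = 51. A=5, C=16, G=19, T=11
G+C = 35, so %GC = 35/51 × 100 = 68.627%
Salt term: 16.6 × (-1) = -16.6
GC term: 0.41 × 68.627 = 28.137; length term: −500/51 = −9.804
Tm = 81.5 + (-16.6) + 28.137 − 9.804 = 83.233 → 83.2°C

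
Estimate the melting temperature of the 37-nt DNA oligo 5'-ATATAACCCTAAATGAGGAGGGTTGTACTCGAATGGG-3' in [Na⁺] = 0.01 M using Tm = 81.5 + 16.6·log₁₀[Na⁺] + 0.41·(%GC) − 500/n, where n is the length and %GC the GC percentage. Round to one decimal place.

52.5°C

Length n = 37. Counting bases: G=11, C=5, A=12, T=9
G+C = 16, so %GC = 16/37 × 100 = 43.243%
Salt term: 16.6 × (-2) = -33.2
GC term: 0.41 × 43.243 = 17.73; length term: −500/37 = −13.514
Tm = 81.5 + (-33.2) + 17.73 − 13.514 = 52.516 → 52.5°C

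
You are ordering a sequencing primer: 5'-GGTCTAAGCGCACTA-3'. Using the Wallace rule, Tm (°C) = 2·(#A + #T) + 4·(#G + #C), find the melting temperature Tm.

Base counts: T=3, G=4, C=4, A=4
AT pairs contribute 7, GC pairs contribute 8.
Tm = 2×7 + 4×8 = 46°C

46°C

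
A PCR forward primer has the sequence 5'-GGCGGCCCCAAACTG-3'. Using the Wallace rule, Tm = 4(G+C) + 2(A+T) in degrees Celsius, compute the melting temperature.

52°C

Base counts: T=1, G=5, A=3, C=6
AT pairs contribute 4, GC pairs contribute 11.
Tm = 4·11 + 2·4 = 44 + 8 = 52°C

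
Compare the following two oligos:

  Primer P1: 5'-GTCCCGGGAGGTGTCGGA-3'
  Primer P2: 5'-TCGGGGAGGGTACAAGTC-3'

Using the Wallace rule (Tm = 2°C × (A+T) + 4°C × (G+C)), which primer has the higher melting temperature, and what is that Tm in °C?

Primer P1, 62°C

Primer P1: A+T=5, G+C=13 → Tm = 2(5)+4(13) = 62°C
Primer P2: A+T=7, G+C=11 → Tm = 2(7)+4(11) = 58°C
62°C vs 58°C → primer P1 is higher.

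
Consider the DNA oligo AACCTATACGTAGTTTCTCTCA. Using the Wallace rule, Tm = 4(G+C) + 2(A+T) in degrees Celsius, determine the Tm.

60°C

Scanning the sequence gives G=2, A=6, C=6, T=8.
A+T = 14, G+C = 8
Tm = 4·8 + 2·14 = 32 + 28 = 60°C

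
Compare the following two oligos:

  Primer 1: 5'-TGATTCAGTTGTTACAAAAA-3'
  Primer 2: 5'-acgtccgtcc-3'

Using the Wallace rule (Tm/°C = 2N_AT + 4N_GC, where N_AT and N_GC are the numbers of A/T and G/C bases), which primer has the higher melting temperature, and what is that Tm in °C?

Primer 1: A+T=15, G+C=5 → Tm = 2(15)+4(5) = 50°C
Primer 2: A+T=3, G+C=7 → Tm = 2(3)+4(7) = 34°C
50°C vs 34°C → primer 1 is higher.

Primer 1, 50°C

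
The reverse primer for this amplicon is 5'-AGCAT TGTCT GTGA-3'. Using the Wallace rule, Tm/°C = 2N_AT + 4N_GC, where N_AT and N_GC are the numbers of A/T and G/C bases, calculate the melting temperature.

Counting bases: G=4, A=3, C=2, T=5
AT pairs contribute 8, GC pairs contribute 6.
Tm = 4·6 + 2·8 = 24 + 16 = 40°C

40°C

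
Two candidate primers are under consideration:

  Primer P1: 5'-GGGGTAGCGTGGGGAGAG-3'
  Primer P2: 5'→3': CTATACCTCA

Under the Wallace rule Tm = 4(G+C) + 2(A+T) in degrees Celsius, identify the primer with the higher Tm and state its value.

Primer P1: A+T=5, G+C=13 → Tm = 2(5)+4(13) = 62°C
Primer P2: A+T=6, G+C=4 → Tm = 2(6)+4(4) = 28°C
62°C vs 28°C → primer P1 is higher.

Primer P1, 62°C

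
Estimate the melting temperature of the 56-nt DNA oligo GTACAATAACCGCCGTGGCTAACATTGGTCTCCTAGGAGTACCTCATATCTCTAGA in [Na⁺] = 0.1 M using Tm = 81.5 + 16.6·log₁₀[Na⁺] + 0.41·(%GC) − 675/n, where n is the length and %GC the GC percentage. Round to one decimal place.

71.9°C

Length n = 56. Scanning the sequence gives A=15, G=11, T=15, C=15.
G+C = 26, so %GC = 26/56 × 100 = 46.429%
Salt term: 16.6 × (-1) = -16.6
GC term: 0.41 × 46.429 = 19.036; length term: −675/56 = −12.054
Tm = 81.5 + (-16.6) + 19.036 − 12.054 = 71.882 → 71.9°C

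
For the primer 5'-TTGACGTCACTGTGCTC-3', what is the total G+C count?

G=4, A=2, C=5, T=6
G+C = 4 + 5 = 9

9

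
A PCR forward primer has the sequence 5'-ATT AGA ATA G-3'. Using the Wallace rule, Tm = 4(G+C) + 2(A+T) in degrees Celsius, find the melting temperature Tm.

24°C

Counting bases: T=3, G=2, C=0, A=5
So N_AT = 8 and N_GC = 2.
Tm = 2×8 + 4×2 = 24°C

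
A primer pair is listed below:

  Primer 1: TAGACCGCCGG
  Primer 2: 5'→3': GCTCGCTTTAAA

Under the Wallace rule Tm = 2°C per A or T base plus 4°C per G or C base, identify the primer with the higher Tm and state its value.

Primer 1: A+T=3, G+C=8 → Tm = 2(3)+4(8) = 38°C
Primer 2: A+T=7, G+C=5 → Tm = 2(7)+4(5) = 34°C
38°C vs 34°C → primer 1 is higher.

Primer 1, 38°C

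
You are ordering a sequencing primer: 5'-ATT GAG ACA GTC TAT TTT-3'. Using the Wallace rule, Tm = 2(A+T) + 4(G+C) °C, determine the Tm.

T=8, G=3, C=2, A=5
So N_AT = 13 and N_GC = 5.
Tm = 2(13) + 4(5) = 26 + 20 = 46°C

46°C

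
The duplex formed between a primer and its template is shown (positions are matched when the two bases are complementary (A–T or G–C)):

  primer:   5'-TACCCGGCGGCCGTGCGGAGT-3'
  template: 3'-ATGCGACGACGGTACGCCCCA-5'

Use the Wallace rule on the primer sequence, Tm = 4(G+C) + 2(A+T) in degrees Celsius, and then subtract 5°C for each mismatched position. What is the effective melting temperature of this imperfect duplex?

Primer base counts: A=2, T=3, G=9, C=7 → A+T=5, G+C=16
Perfect-match Tm = 2(5) + 4(16) = 10 + 64 = 74°C
Mismatches (positions where the bases are not complementary): 5 (at positions 4, 6, 9, 13, 19)
Effective Tm = 74 − 5×5 = 74 − 25 = 49°C

49°C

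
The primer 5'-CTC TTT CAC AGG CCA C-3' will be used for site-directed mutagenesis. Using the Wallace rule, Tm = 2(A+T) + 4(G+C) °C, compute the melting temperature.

50°C

Base counts: A=3, C=7, G=2, T=4
AT pairs contribute 7, GC pairs contribute 9.
Tm = 2×7 + 4×9 = 50°C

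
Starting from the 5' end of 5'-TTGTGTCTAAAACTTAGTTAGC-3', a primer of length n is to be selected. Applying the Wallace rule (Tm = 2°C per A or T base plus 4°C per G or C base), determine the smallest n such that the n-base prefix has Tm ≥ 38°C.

First 14 bases: TTGTGTCTAAAACT → Tm = 36°C (< 38°C)
First 15 bases: TTGTGTCTAAAACTT → Tm = 38°C (≥ 38°C)
Since every base adds ≥2°C, Tm only increases with n, so the threshold is first crossed at n = 15.

n = 15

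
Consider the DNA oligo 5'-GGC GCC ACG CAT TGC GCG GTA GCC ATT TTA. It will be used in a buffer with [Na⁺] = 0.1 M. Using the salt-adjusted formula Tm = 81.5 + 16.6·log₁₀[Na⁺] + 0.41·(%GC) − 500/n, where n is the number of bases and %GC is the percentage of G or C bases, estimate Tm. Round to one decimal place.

72.8°C

Length n = 30. A=5, G=9, C=9, T=7
G+C = 18, so %GC = 18/30 × 100 = 60%
Salt term: 16.6 × (-1) = -16.6
GC term: 0.41 × 60 = 24.6; length term: −500/30 = −16.667
Tm = 81.5 + (-16.6) + 24.6 − 16.667 = 72.833 → 72.8°C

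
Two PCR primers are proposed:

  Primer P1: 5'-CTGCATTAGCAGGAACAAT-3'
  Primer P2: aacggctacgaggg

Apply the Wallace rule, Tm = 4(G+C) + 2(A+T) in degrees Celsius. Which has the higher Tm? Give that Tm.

Primer P1, 54°C

Primer P1: A+T=11, G+C=8 → Tm = 2(11)+4(8) = 54°C
Primer P2: A+T=5, G+C=9 → Tm = 2(5)+4(9) = 46°C
54°C vs 46°C → primer P1 is higher.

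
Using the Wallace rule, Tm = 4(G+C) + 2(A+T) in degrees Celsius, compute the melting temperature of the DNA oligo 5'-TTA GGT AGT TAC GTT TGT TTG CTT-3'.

T=13, C=2, A=3, G=6
AT pairs contribute 16, GC pairs contribute 8.
Tm = 2×16 + 4×8 = 64°C

64°C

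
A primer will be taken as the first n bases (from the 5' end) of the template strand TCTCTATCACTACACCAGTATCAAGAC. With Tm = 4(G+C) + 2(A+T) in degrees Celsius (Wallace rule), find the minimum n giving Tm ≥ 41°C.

First 14 bases: TCTCTATCACTACA → Tm = 38°C (< 41°C)
First 15 bases: TCTCTATCACTACAC → Tm = 42°C (≥ 41°C)
Since every base adds ≥2°C, Tm only increases with n, so the threshold is first crossed at n = 15.

n = 15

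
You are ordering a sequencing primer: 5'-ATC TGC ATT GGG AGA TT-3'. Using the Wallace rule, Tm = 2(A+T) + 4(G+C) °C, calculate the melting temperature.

Scanning the sequence gives G=5, A=4, T=6, C=2.
AT pairs contribute 10, GC pairs contribute 7.
Tm = 4·7 + 2·10 = 28 + 20 = 48°C

48°C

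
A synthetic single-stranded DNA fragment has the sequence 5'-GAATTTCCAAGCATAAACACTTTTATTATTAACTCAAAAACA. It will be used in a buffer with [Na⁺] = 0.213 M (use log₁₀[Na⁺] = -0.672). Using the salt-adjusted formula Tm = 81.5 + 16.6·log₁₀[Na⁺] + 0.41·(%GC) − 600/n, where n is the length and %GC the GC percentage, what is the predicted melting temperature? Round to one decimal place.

65.8°C

Length n = 42. Counting bases: A=19, T=13, G=2, C=8
G+C = 10, so %GC = 10/42 × 100 = 23.81%
Salt term: 16.6 × (-0.672) = -11.155
GC term: 0.41 × 23.81 = 9.762; length term: −600/42 = −14.286
Tm = 81.5 + (-11.155) + 9.762 − 14.286 = 65.821 → 65.8°C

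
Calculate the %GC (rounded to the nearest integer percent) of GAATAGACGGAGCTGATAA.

G=6, A=8, T=3, C=2
G+C = 6 + 2 = 8 out of 19 bases
%GC = 8/19 × 100 = 42.11% ≈ 42%

42%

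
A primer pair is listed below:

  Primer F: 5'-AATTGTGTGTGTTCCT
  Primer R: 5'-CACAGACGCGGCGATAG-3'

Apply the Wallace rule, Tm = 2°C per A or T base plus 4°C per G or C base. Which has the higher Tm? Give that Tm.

Primer R, 56°C

Primer F: A+T=10, G+C=6 → Tm = 2(10)+4(6) = 44°C
Primer R: A+T=6, G+C=11 → Tm = 2(6)+4(11) = 56°C
44°C vs 56°C → primer R is higher.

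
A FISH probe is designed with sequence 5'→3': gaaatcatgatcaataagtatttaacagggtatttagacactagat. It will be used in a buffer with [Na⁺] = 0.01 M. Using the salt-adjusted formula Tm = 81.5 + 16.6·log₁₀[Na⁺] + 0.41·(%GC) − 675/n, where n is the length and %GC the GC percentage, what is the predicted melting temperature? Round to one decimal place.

Length n = 46. Scanning the sequence gives T=14, G=8, C=5, A=19.
G+C = 13, so %GC = 13/46 × 100 = 28.261%
Salt term: 16.6 × (-2) = -33.2
GC term: 0.41 × 28.261 = 11.587; length term: −675/46 = −14.674
Tm = 81.5 + (-33.2) + 11.587 − 14.674 = 45.213 → 45.2°C

45.2°C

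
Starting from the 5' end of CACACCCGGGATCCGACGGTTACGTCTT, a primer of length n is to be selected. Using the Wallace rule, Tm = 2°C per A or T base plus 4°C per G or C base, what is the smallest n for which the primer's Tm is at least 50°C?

n = 15

First 14 bases: CACACCCGGGATCC → Tm = 48°C (< 50°C)
First 15 bases: CACACCCGGGATCCG → Tm = 52°C (≥ 50°C)
Since every base adds ≥2°C, Tm only increases with n, so the threshold is first crossed at n = 15.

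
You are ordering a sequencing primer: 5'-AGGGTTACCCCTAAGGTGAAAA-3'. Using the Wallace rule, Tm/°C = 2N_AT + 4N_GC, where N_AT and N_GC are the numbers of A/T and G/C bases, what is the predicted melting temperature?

Scanning the sequence gives C=4, T=4, A=8, G=6.
A+T = 12, G+C = 10
Tm = 2(12) + 4(10) = 24 + 40 = 64°C

64°C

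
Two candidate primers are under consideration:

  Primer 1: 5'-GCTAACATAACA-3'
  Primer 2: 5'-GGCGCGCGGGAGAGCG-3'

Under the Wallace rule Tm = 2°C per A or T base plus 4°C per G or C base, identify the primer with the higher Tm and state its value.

Primer 1: A+T=8, G+C=4 → Tm = 2(8)+4(4) = 32°C
Primer 2: A+T=2, G+C=14 → Tm = 2(2)+4(14) = 60°C
32°C vs 60°C → primer 2 is higher.

Primer 2, 60°C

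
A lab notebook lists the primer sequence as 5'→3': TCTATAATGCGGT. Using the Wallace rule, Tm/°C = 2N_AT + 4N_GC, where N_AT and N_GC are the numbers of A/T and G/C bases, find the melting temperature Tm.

36°C

T=5, G=3, A=3, C=2
So N_AT = 8 and N_GC = 5.
Tm = 2×8 + 4×5 = 36°C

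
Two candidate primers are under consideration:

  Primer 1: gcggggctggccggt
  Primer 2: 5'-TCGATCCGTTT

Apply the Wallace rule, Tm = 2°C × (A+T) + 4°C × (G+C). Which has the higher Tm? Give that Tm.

Primer 1: A+T=2, G+C=13 → Tm = 2(2)+4(13) = 56°C
Primer 2: A+T=6, G+C=5 → Tm = 2(6)+4(5) = 32°C
56°C vs 32°C → primer 1 is higher.

Primer 1, 56°C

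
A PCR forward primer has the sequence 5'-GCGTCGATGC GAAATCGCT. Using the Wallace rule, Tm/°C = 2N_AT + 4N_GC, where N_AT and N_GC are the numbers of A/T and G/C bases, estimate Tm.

60°C

Counting bases: A=4, C=5, G=6, T=4
A+T = 8, G+C = 11
Tm = 4·11 + 2·8 = 44 + 16 = 60°C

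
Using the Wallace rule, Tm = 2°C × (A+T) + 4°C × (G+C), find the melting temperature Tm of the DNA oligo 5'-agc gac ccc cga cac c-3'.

G=3, T=0, A=4, C=9
A+T = 4, G+C = 12
Tm = 2(4) + 4(12) = 8 + 48 = 56°C

56°C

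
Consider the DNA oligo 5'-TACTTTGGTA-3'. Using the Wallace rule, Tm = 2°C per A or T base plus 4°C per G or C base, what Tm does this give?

26°C

T=5, A=2, C=1, G=2
AT pairs contribute 7, GC pairs contribute 3.
Tm = 2(7) + 4(3) = 14 + 12 = 26°C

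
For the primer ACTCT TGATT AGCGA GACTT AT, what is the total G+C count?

Counting bases: T=8, A=6, G=4, C=4
G+C = 4 + 4 = 8

8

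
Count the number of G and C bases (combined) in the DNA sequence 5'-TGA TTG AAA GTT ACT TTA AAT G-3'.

Counting bases: G=4, A=8, C=1, T=9
Total G or C: 4 + 1 = 5

5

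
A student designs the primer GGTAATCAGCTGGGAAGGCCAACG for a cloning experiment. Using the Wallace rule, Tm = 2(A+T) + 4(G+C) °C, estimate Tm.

G=9, C=5, A=7, T=3
A+T = 10, G+C = 14
Tm = 2×10 + 4×14 = 76°C

76°C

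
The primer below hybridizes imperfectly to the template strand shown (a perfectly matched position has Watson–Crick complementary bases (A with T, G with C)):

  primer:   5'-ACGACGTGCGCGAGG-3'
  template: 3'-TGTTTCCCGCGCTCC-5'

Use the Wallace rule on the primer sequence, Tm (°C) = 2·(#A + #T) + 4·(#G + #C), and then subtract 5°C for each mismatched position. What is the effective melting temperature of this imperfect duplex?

Primer base counts: A=3, T=1, G=7, C=4 → A+T=4, G+C=11
Perfect-match Tm = 2(4) + 4(11) = 8 + 44 = 52°C
Mismatches (positions where the bases are not complementary): 3 (at positions 3, 5, 7)
Effective Tm = 52 − 3×5 = 52 − 15 = 37°C

37°C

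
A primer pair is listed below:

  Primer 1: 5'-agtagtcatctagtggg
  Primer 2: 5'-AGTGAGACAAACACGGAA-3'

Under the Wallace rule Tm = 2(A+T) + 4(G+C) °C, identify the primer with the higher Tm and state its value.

Primer 2, 52°C

Primer 1: A+T=9, G+C=8 → Tm = 2(9)+4(8) = 50°C
Primer 2: A+T=10, G+C=8 → Tm = 2(10)+4(8) = 52°C
50°C vs 52°C → primer 2 is higher.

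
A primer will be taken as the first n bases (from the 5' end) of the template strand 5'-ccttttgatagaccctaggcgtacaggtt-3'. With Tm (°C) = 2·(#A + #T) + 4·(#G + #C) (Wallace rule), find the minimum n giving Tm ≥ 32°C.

First 11 bases: CCTTTTGATAG → Tm = 30°C (< 32°C)
First 12 bases: CCTTTTGATAGA → Tm = 32°C (≥ 32°C)
Each additional base adds 2°C (A/T) or 4°C (G/C), so Tm is non-decreasing in n; n = 12 is the first length to reach 32°C.

n = 12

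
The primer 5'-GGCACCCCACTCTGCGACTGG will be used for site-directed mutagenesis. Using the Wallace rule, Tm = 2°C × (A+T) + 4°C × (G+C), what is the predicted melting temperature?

72°C

G=6, A=3, C=9, T=3
A+T = 6, G+C = 15
Tm = 4·15 + 2·6 = 60 + 12 = 72°C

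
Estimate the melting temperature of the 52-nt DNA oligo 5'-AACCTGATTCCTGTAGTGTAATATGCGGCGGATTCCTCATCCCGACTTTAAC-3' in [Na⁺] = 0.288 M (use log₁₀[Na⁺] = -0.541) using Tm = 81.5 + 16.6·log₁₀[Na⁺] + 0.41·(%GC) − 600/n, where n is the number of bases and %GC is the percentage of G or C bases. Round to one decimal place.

Length n = 52. Base counts: T=16, C=14, G=10, A=12
G+C = 24, so %GC = 24/52 × 100 = 46.154%
Salt term: 16.6 × (-0.541) = -8.981
GC term: 0.41 × 46.154 = 18.923; length term: −600/52 = −11.538
Tm = 81.5 + (-8.981) + 18.923 − 11.538 = 79.904 → 79.9°C

79.9°C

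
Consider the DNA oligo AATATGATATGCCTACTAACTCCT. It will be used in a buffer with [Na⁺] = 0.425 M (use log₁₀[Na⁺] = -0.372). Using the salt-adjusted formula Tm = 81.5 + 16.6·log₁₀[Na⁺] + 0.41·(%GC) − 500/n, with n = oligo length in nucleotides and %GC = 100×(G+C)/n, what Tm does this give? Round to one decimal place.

68.2°C

Length n = 24. Scanning the sequence gives A=8, T=8, C=6, G=2.
G+C = 8, so %GC = 8/24 × 100 = 33.333%
Salt term: 16.6 × (-0.372) = -6.175
GC term: 0.41 × 33.333 = 13.667; length term: −500/24 = −20.833
Tm = 81.5 + (-6.175) + 13.667 − 20.833 = 68.159 → 68.2°C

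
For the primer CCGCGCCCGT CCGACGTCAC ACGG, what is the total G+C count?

Base counts: G=7, A=3, T=2, C=12
Total G or C: 7 + 12 = 19

19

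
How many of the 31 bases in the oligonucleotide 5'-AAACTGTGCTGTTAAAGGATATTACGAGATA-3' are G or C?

10

Scanning the sequence gives G=7, A=12, T=9, C=3.
Total G or C: 7 + 3 = 10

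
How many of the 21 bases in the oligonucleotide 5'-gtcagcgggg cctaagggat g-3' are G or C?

14

A=4, T=3, C=4, G=10
G+C = 10 + 4 = 14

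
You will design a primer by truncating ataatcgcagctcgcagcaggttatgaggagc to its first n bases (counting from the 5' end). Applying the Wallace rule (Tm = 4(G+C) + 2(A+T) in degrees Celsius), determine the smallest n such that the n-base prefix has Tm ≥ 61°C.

n = 20

First 19 bases: ATAATCGCAGCTCGCAGCA → Tm = 58°C (< 61°C)
First 20 bases: ATAATCGCAGCTCGCAGCAG → Tm = 62°C (≥ 61°C)
Each additional base adds 2°C (A/T) or 4°C (G/C), so Tm is non-decreasing in n; n = 20 is the first length to reach 61°C.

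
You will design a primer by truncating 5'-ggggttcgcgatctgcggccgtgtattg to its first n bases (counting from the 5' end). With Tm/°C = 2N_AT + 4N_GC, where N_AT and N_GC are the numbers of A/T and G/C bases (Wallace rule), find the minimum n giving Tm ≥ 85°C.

n = 26

First 25 bases: GGGGTTCGCGATCTGCGGCCGTGTA → Tm = 84°C (< 85°C)
First 26 bases: GGGGTTCGCGATCTGCGGCCGTGTAT → Tm = 86°C (≥ 85°C)
Each additional base adds 2°C (A/T) or 4°C (G/C), so Tm is non-decreasing in n; n = 26 is the first length to reach 85°C.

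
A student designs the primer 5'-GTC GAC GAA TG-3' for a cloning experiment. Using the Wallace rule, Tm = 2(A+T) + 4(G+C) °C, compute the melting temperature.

Base counts: T=2, G=4, A=3, C=2
AT pairs contribute 5, GC pairs contribute 6.
Tm = 2×5 + 4×6 = 34°C

34°C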